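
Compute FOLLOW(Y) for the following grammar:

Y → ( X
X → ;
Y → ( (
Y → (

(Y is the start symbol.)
{ $ }

To compute FOLLOW(Y), find every occurrence of Y on a right-hand side N → α Y β: add FIRST(β) \ {ε}, and if β is empty or nullable also add FOLLOW(N). Iterate to a fixed point.

Y is the start symbol, so $ ∈ FOLLOW(Y).
Y does not occur on any right-hand side.

Taking the union: FOLLOW(Y) = { $ }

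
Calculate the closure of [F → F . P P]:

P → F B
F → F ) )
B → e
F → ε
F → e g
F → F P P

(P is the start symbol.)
Start with: [F → F . P P]
  [F → F . P P] has the dot before P: add [P → . F B]
  [P → . F B] has the dot before F: add [F → . F ) )], [F → .], [F → . e g], [F → . F P P]
No further items can be added.

CLOSURE = { [F → . F ) )], [F → . F P P], [F → . e g], [F → .], [F → F . P P], [P → . F B] }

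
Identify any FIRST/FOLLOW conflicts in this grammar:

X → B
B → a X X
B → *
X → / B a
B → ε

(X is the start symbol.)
A FIRST/FOLLOW conflict occurs when a non-terminal N has a nullable alternative N → β (β ⇒* ε) and another alternative N → α with FIRST(α) ∩ FOLLOW(N) ≠ ∅: on such a lookahead the parser cannot decide between expanding α and letting N vanish via β.

Nullable non-terminals: B, X.
FIRST sets used below: FIRST(B) = { '*', 'a', ε }

B: nullable alternative(s) B → ε; FOLLOW(B) = { $, '*', '/', 'a' }
  B → a X X: FIRST \ {ε} = { 'a' } — overlaps FOLLOW(B) on { 'a' }: CONFLICT
  B → *: FIRST \ {ε} = { '*' } — overlaps FOLLOW(B) on { '*' }: CONFLICT
  B → ε: FIRST \ {ε} = { } — this is the only nullable alternative, skip

X: nullable alternative(s) X → B; FOLLOW(X) = { $, '*', '/', 'a' }
  X → B: FIRST \ {ε} = { '*', 'a' } — this is the only nullable alternative, skip
  X → / B a: FIRST \ {ε} = { '/' } — overlaps FOLLOW(X) on { '/' }: CONFLICT

So the grammar has 3 FIRST/FOLLOW conflicts (marked CONFLICT above).

Answer: Yes. X → '/' B a with FOLLOW(X) on { '/' }; B → a X X with FOLLOW(B) on { 'a' }; B → '*' with FOLLOW(B) on { '*' }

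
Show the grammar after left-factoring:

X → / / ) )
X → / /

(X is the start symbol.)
Left-factoring transforms A → αβ₁ | αβ₂ into A → αA' and A' → β₁ | β₂
(α is the longest common prefix among the alternatives). Repeat until
no nonterminal has two alternatives with a common prefix.

Round 1: X has alternatives sharing prefix '/ /'. Introduce X': X → / / X'
  Add: X' → ) )
  Add: X' → ε

No remaining common prefixes — done.

Resulting grammar:
X → / / X'
X' → ) )
X' → ε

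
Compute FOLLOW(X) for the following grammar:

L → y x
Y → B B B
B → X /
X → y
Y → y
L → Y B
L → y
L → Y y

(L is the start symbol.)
{ '/' }

To compute FOLLOW(X), find every occurrence of X on a right-hand side N → α X β: add FIRST(β) \ {ε}, and if β is empty or nullable also add FOLLOW(N). Iterate to a fixed point.

In B → X /: X is followed by '/', add FIRST('/') \ {ε} = { '/' }

Taking the union: FOLLOW(X) = { '/' }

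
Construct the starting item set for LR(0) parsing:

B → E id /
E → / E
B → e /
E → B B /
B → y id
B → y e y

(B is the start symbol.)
First, augment the grammar with B' → B
I₀ = CLOSURE({ [B' → . B] }):
  [B' → . B] has the dot before B: add [B → . E id /], [B → . e /], [B → . y id], [B → . y e y]
  [B → . E id /] has the dot before E: add [E → . / E], [E → . B B /]
No further items can be added.

I₀ = { [B → . E id /], [B → . e /], [B → . y e y], [B → . y id], [B' → . B], [E → . / E], [E → . B B /] }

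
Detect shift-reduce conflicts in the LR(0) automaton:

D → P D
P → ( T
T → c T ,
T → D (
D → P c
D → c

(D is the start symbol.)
Yes — I9: [D → c .] vs [D → . c]

A shift-reduce conflict occurs when an LR(0) state has both:
  - a complete (reduce) item [A → α .] (dot at the end), and
  - a shift item [B → β . c γ] (dot before a terminal).

Augment with D' → D and build the canonical LR(0) collection (I0 = CLOSURE({[D' → . D]}), then GOTO on every symbol after a dot until no new states appear). It has 13 states:
  I0: { [D → . P D], [D → . P c], [D → . c], [D' → . D], [P → . ( T] }  — shift
  I1: { [D → . P D], [D → . P c], [D → . c], [P → ( . T], [P → . ( T], [T → . D (], [T → . c T ,] }  — shift
  I2: { [D' → D .] }  — accept
  I3: { [D → . P D], [D → . P c], [D → . c], [D → P . D], [D → P . c], [P → . ( T] }  — shift
  I4: { [D → c .] }  — reduce
  I5: { [D → P D .] }  — reduce
  I6: { [D → P c .], [D → c .] }  — 2 reduces
  I7: { [T → D . (] }  — shift
  I8: { [P → ( T .] }  — reduce
  I9: { [D → . P D], [D → . P c], [D → . c], [D → c .], [P → . ( T], [T → . D (], [T → . c T ,], [T → c . T ,] }  — shift, reduce
  I10: { [T → c T . ,] }  — shift
  I11: { [T → c T , .] }  — reduce
  I12: { [T → D ( .] }  — reduce

I9 contains reduce item [D → c .] and shift items [D → . c], [P → . ( T], [T → . c T ,] — shift-reduce conflict.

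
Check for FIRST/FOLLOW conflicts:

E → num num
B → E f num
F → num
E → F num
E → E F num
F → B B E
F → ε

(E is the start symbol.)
A FIRST/FOLLOW conflict occurs when a non-terminal N has a nullable alternative N → β (β ⇒* ε) and another alternative N → α with FIRST(α) ∩ FOLLOW(N) ≠ ∅: on such a lookahead the parser cannot decide between expanding α and letting N vanish via β.

Nullable non-terminals: F.
FIRST sets used below: FIRST(B) = { 'num' }

F: nullable alternative(s) F → ε; FOLLOW(F) = { 'num' }
  F → num: FIRST \ {ε} = { 'num' } — overlaps FOLLOW(F) on { 'num' }: CONFLICT
  F → B B E: FIRST \ {ε} = { 'num' } — overlaps FOLLOW(F) on { 'num' }: CONFLICT
  F → ε: FIRST \ {ε} = { } — this is the only nullable alternative, skip

B, E have no nullable alternative, so no FIRST/FOLLOW check is needed there.

So the grammar has 2 FIRST/FOLLOW conflicts (marked CONFLICT above).

Answer: Yes. F → num with FOLLOW(F) on { 'num' }; F → B B E with FOLLOW(F) on { 'num' }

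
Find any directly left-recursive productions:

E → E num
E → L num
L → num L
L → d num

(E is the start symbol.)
Yes, E is left-recursive

Direct left recursion occurs when N → N α for some non-terminal N (the right-hand side begins with the left-hand side itself).

E → E num: LEFT RECURSIVE (starts with E)
E → L num: starts with L
L → num L: starts with num
L → d num: starts with d

The grammar has direct left recursion on: E.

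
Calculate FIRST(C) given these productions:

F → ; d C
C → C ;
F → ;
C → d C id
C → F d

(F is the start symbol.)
To compute FIRST(C), examine every production with C on the left-hand side, reading each right-hand side left to right until a non-nullable symbol is reached.

FIRST sets of the other non-terminals involved (by the same procedure, iterated to a fixed point):
  FIRST(F) = { ';' }

From C → C ;:
  - C is the symbol being defined: contributes nothing new
    C is not nullable, so stop
From C → d C id:
  - d is a terminal: add 'd' and stop
From C → F d:
  - F is a non-terminal: add FIRST(F) \ {ε} = { ';' }
    F is not nullable, so stop

Collecting: FIRST(C) = { ';', 'd' }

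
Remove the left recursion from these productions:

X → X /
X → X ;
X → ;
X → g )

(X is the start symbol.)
X is directly left-recursive. The standard transformation for
  A → A α₁ | ... | A α_m | β₁ | ... | β_n
is
  A  → β₁ A' | ... | β_n A'
  A' → α₁ A' | ... | α_m A' | ε

X → ; becomes X → ; X'
X → g ) becomes X → g ) X'
X → X / becomes X' → / X'
X → X ; becomes X' → ; X'
Add X' → ε

Resulting grammar:
X → ; X'
X → g ) X'
X' → / X'
X' → ; X'
X' → ε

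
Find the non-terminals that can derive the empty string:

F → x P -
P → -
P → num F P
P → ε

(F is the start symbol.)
A non-terminal is nullable if it can derive ε (the empty string): either it has an ε-production, or it has a production whose right-hand side consists entirely of nullable non-terminals.

ε-productions: P → ε
So P is immediately nullable.
No further non-terminal can be added: every production for the remaining non-terminals contains a terminal or a non-nullable non-terminal.
Nullable = { 'P' }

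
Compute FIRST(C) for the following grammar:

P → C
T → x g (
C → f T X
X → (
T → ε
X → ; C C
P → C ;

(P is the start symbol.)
{ 'f' }

To compute FIRST(C), examine every production with C on the left-hand side, reading each right-hand side left to right until a non-nullable symbol is reached.

From C → f T X:
  - f is a terminal: add 'f' and stop

Collecting: FIRST(C) = { 'f' }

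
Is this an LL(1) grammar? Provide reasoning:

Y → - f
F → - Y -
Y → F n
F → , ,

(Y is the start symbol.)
No. Predict set conflict for Y: { '-' }

A grammar is LL(1) if for each non-terminal N with multiple productions, the predict sets of those productions are pairwise disjoint, where PREDICT(N → α) = (FIRST(α) \ {ε}) ∪ (FOLLOW(N) if α ⇒* ε).

Relevant sets:
  FIRST(F) = { ',', '-' }

For Y:
  PREDICT(Y → '-' f) = { '-' }
  PREDICT(Y → F n) = { ',', '-' }
For F:
  PREDICT(F → '-' Y '-') = { '-' }
  PREDICT(F → ',' ',') = { ',' }

Conflict found: Predict set conflict for Y: { '-' }
The grammar is NOT LL(1).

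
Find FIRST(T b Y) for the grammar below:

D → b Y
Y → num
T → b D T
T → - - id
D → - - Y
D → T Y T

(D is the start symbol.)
FIRST sets of the non-terminals involved (from the grammar, by fixed-point iteration):
  FIRST(T) = { '-', 'b' }

To compute FIRST(T b Y), process the symbols left to right:
Symbol T is a non-terminal. Add FIRST(T) \ {ε} = { '-', 'b' }
T is not nullable (ε ∉ FIRST(T)), so stop here.
FIRST(T b Y) = { '-', 'b' }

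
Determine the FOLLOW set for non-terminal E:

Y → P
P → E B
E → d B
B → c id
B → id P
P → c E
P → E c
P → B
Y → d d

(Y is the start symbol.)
{ $, 'c', 'id' }

In P → E B: E is followed by B, add FIRST(B) \ {ε} = { 'c', 'id' }
In P → c E: E is at the end, add FOLLOW(P)
In P → E c: E is followed by c, add FIRST(c) \ {ε} = { 'c' }

The FOLLOW sets referred to above (computed the same way, to a fixed point):
  FOLLOW(P) = { $, 'c', 'id' }

Taking the union: FOLLOW(E) = { $, 'c', 'id' }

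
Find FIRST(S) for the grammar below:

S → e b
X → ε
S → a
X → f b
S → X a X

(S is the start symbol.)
To compute FIRST(S), examine every production with S on the left-hand side, reading each right-hand side left to right until a non-nullable symbol is reached.

FIRST sets of the other non-terminals involved (by the same procedure, iterated to a fixed point):
  FIRST(X) = { 'f', ε }

From S → e b:
  - e is a terminal: add 'e' and stop
From S → a:
  - a is a terminal: add 'a' and stop
From S → X a X:
  - X is a non-terminal: add FIRST(X) \ {ε} = { 'f' }
    X is nullable, so continue to the next symbol
  - a is a terminal: add 'a' and stop

Collecting: FIRST(S) = { 'a', 'e', 'f' }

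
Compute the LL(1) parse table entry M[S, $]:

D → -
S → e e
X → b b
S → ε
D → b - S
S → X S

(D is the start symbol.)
S → ε

To find M[S, $], we find productions for S where $ is in the predict set (PREDICT(N → α) = (FIRST(α) \ {ε}) ∪ (FOLLOW(N) if α ⇒* ε)).

Relevant sets:
  FIRST(X) = { 'b' }
  FOLLOW(S) = { $ }

S → e e: PREDICT = { 'e' }
S → ε: PREDICT = { $ }
  $ is in predict set, so this production goes in M[S, $]
S → X S: PREDICT = { 'b' }

M[S, $] = S → ε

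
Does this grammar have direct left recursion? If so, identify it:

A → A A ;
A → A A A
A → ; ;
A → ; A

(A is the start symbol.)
A → A A ;: LEFT RECURSIVE (starts with A)
A → A A A: LEFT RECURSIVE (starts with A)
A → ; ;: starts with ';'
A → ; A: starts with ';'

The grammar has direct left recursion on: A.

Answer: Yes, A is left-recursive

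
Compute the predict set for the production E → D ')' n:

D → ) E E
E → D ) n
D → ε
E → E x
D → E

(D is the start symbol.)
PREDICT(E → D ')' n) = (FIRST(RHS) \ {ε}) ∪ (FOLLOW(E) if ε ∈ FIRST(RHS), i.e. RHS ⇒* ε)
FIRST(D) = { ')', ε }
FIRST(D ')' n) = { ')' }
ε ∉ FIRST(D ')' n), so FOLLOW(E) is not added.
PREDICT(E → D ')' n) = { ')' }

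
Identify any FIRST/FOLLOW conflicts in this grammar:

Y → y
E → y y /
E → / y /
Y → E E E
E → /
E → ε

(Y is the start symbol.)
A FIRST/FOLLOW conflict occurs when a non-terminal N has a nullable alternative N → β (β ⇒* ε) and another alternative N → α with FIRST(α) ∩ FOLLOW(N) ≠ ∅: on such a lookahead the parser cannot decide between expanding α and letting N vanish via β.

Nullable non-terminals: E, Y.
FIRST sets used below: FIRST(E) = { '/', 'y', ε }

E: nullable alternative(s) E → ε; FOLLOW(E) = { $, '/', 'y' }
  E → y y /: FIRST \ {ε} = { 'y' } — overlaps FOLLOW(E) on { 'y' }: CONFLICT
  E → / y /: FIRST \ {ε} = { '/' } — overlaps FOLLOW(E) on { '/' }: CONFLICT
  E → /: FIRST \ {ε} = { '/' } — overlaps FOLLOW(E) on { '/' }: CONFLICT
  E → ε: FIRST \ {ε} = { } — this is the only nullable alternative, skip

Y: nullable alternative(s) Y → E E E; FOLLOW(Y) = { $ }
  Y → y: FIRST \ {ε} = { 'y' } — disjoint from FOLLOW(Y)
  Y → E E E: FIRST \ {ε} = { '/', 'y' } — this is the only nullable alternative, skip

So the grammar has 3 FIRST/FOLLOW conflicts (marked CONFLICT above).

Answer: Yes. E → y y '/' with FOLLOW(E) on { 'y' }; E → '/' y '/' with FOLLOW(E) on { '/' }; E → '/' with FOLLOW(E) on { '/' }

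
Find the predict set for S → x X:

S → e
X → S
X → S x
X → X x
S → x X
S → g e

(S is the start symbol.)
PREDICT(S → x X) = (FIRST(RHS) \ {ε}) ∪ (FOLLOW(S) if ε ∈ FIRST(RHS), i.e. RHS ⇒* ε)
FIRST(x X) = { 'x' }
ε ∉ FIRST(x X), so FOLLOW(S) is not added.
PREDICT(S → x X) = { 'x' }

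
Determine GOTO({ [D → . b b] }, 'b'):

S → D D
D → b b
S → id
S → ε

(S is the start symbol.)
GOTO(I, 'b') = CLOSURE({ [A → αX.β] : [A → α.Xβ] ∈ I, X = 'b' })

Items with dot before 'b', with the dot advanced:
  [D → . b b] → [D → b . b]
Closure adds nothing (no advanced item has the dot before a non-terminal).

GOTO = { [D → b . b] }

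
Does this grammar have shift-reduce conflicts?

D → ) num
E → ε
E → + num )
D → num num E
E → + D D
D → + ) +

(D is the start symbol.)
A shift-reduce conflict occurs when an LR(0) state has both:
  - a complete (reduce) item [A → α .] (dot at the end), and
  - a shift item [B → β . c γ] (dot before a terminal).

Augment with D' → D and build the canonical LR(0) collection (I0 = CLOSURE({[D' → . D]}), then GOTO on every symbol after a dot until no new states appear). It has 15 states:
  I0: { [D → . ) num], [D → . + ) +], [D → . num num E], [D' → . D] }  — shift
  I1: { [D → ) . num] }  — shift
  I2: { [D → + . ) +] }  — shift
  I3: { [D' → D .] }  — accept
  I4: { [D → num . num E] }  — shift
  I5: { [D → num num . E], [E → . + D D], [E → . + num )], [E → .] }  — shift, reduce
  I6: { [D → . ) num], [D → . + ) +], [D → . num num E], [E → + . D D], [E → + . num )] }  — shift
  I7: { [D → num num E .] }  — reduce
  I8: { [D → . ) num], [D → . + ) +], [D → . num num E], [E → + D . D] }  — shift
  I9: { [D → num . num E], [E → + num . )] }  — shift
  I10: { [E → + num ) .] }  — reduce
  I11: { [E → + D D .] }  — reduce
  I12: { [D → + ) . +] }  — shift
  I13: { [D → + ) + .] }  — reduce
  I14: { [D → ) num .] }  — reduce

I5 contains reduce item [E → .] and shift items [E → . + D D], [E → . + num )] — shift-reduce conflict.

Answer: Yes — I5: [E → .] vs [E → . + D D]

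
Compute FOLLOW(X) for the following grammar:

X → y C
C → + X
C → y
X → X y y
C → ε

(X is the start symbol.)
To compute FOLLOW(X), find every occurrence of X on a right-hand side N → α X β: add FIRST(β) \ {ε}, and if β is empty or nullable also add FOLLOW(N). Iterate to a fixed point.

X is the start symbol, so $ ∈ FOLLOW(X).
In C → + X: X is at the end, add FOLLOW(C)
In X → X y y: X is followed by y y, add FIRST(y y) \ {ε} = { 'y' }

The FOLLOW sets referred to above (computed the same way, to a fixed point):
  FOLLOW(C) = { $, 'y' }

Taking the union: FOLLOW(X) = { $, 'y' }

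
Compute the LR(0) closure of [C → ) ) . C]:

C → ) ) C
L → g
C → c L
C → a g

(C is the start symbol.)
To compute CLOSURE, for each item [A → α.Bβ] where B is a non-terminal, add [B → .γ] for all productions B → γ; repeat for the newly added items until nothing changes.

Start with: [C → ) ) . C]
  [C → ) ) . C] has the dot before C: add [C → . ) ) C], [C → . c L], [C → . a g]
No further items can be added.

CLOSURE = { [C → ) ) . C], [C → . ) ) C], [C → . a g], [C → . c L] }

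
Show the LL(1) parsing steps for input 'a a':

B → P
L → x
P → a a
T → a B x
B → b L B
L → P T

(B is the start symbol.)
Stack is shown with the top on the left.

Stack  Input  Action
--------------------
B $    a a $  output B → P
P $    a a $  output P → a a
a a $  a a $  match 'a'
a $    a $    match 'a'
$      $      accept

The string is accepted.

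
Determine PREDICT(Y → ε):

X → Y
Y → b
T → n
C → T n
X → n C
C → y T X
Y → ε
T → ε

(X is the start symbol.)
PREDICT(Y → ε) = (FIRST(RHS) \ {ε}) ∪ (FOLLOW(Y) if ε ∈ FIRST(RHS), i.e. RHS ⇒* ε)
The right-hand side is ε (FIRST(ε) = { ε }), so the predict set is FOLLOW(Y) = { $ }
PREDICT(Y → ε) = { $ }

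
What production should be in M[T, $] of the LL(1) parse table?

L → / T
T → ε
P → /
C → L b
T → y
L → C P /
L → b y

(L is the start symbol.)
T → ε

To find M[T, $], we find productions for T where $ is in the predict set (PREDICT(N → α) = (FIRST(α) \ {ε}) ∪ (FOLLOW(N) if α ⇒* ε)).

Relevant sets:
  FOLLOW(T) = { $, 'b' }

T → ε: PREDICT = { $, 'b' }
  $ is in predict set, so this production goes in M[T, $]
T → y: PREDICT = { 'y' }

M[T, $] = T → ε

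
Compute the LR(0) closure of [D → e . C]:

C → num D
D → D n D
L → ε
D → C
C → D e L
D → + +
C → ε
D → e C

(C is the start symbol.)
Start with: [D → e . C]
  [D → e . C] has the dot before C: add [C → . num D], [C → . D e L], [C → .]
  [C → . D e L] has the dot before D: add [D → . D n D], [D → . C], [D → . + +], [D → . e C]
No further items can be added.

CLOSURE = { [C → . D e L], [C → . num D], [C → .], [D → . + +], [D → . C], [D → . D n D], [D → . e C], [D → e . C] }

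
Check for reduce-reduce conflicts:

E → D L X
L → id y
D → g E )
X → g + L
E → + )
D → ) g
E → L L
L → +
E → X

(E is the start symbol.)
No reduce-reduce conflicts

A reduce-reduce conflict occurs when an LR(0) state has two complete items [A → α .] and [B → β .] — both call for a reduction, and with no lookahead the parser cannot choose between them.

Augment with E' → E and build the canonical LR(0) collection (I0 = CLOSURE({[E' → . E]}), then GOTO on every symbol after a dot until no new states appear). It has 22 states:
  I0: { [D → . ) g], [D → . g E )], [E → . + )], [E → . D L X], [E → . L L], [E → . X], [E' → . E], [L → . +], [L → . id y], [X → . g + L] }  — shift
  I1: { [D → ) . g] }  — shift
  I2: { [E → + . )], [L → + .] }  — shift, reduce
  I3: { [E → D . L X], [L → . +], [L → . id y] }  — shift
  I4: { [E' → E .] }  — accept
  I5: { [E → L . L], [L → . +], [L → . id y] }  — shift
  I6: { [E → X .] }  — reduce
  I7: { [D → . ) g], [D → . g E )], [D → g . E )], [E → . + )], [E → . D L X], [E → . L L], [E → . X], [L → . +], [L → . id y], [X → . g + L], [X → g . + L] }  — shift
  I8: { [L → id . y] }  — shift
  I9: { [L → id y .] }  — reduce
  I10: { [E → + . )], [L → + .], [L → . +], [L → . id y], [X → g + . L] }  — shift, reduce
  I11: { [D → g E . )] }  — shift
  I12: { [D → g E ) .] }  — reduce
  I13: { [E → + ) .] }  — reduce
  I14: { [L → + .] }  — reduce
  I15: { [X → g + L .] }  — reduce
  I16: { [E → L L .] }  — reduce
  I17: { [E → D L . X], [X → . g + L] }  — shift
  I18: { [E → D L X .] }  — reduce
  I19: { [X → g . + L] }  — shift
  I20: { [L → . +], [L → . id y], [X → g + . L] }  — shift
  I21: { [D → ) g .] }  — reduce

No state contains more than one complete item.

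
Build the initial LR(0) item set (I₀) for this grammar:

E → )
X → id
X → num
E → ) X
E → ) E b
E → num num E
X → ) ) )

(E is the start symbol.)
First, augment the grammar with E' → E
I₀ = CLOSURE({ [E' → . E] }):
  [E' → . E] has the dot before E: add [E → . )], [E → . ) X], [E → . ) E b], [E → . num num E]
No further items can be added.

I₀ = { [E → . ) E b], [E → . ) X], [E → . )], [E → . num num E], [E' → . E] }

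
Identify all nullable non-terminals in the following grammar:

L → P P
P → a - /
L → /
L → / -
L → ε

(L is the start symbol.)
{ 'L' }

A non-terminal is nullable if it can derive ε (the empty string): either it has an ε-production, or it has a production whose right-hand side consists entirely of nullable non-terminals.

ε-productions: L → ε
So L is immediately nullable.
No further non-terminal can be added: every production for the remaining non-terminals contains a terminal or a non-nullable non-terminal.
Nullable = { 'L' }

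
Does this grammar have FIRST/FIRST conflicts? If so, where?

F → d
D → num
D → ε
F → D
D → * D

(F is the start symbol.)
FIRST sets of the non-terminals at (or reachable through a nullable prefix from) the front of some alternative:
  FIRST(D) = { '*', 'num', ε }

Productions for F:
  F → d: FIRST = { 'd' }
  F → D: FIRST = { '*', 'num', ε }
Productions for D:
  D → num: FIRST = { 'num' }
  D → ε: FIRST = { ε }
  D → * D: FIRST = { '*' }

All alternatives of each non-terminal have pairwise disjoint FIRST sets.

Answer: No FIRST/FIRST conflicts.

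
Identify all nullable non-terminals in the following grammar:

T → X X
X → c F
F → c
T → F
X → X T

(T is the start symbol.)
A non-terminal is nullable if it can derive ε (the empty string): either it has an ε-production, or it has a production whose right-hand side consists entirely of nullable non-terminals.

There are no ε-productions, so no non-terminal can derive ε.
No non-terminals are nullable.

Answer: None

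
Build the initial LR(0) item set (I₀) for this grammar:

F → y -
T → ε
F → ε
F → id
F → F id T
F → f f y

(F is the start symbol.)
{ [F → . F id T], [F → . f f y], [F → . id], [F → . y -], [F → .], [F' → . F] }

First, augment the grammar with F' → F
I₀ = CLOSURE({ [F' → . F] }):
  [F' → . F] has the dot before F: add [F → . y -], [F → .], [F → . id], [F → . F id T], [F → . f f y]
No further items can be added.

I₀ = { [F → . F id T], [F → . f f y], [F → . id], [F → . y -], [F → .], [F' → . F] }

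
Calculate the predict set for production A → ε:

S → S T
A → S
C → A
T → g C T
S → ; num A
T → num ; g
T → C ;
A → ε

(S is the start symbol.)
PREDICT(A → ε) = (FIRST(RHS) \ {ε}) ∪ (FOLLOW(A) if ε ∈ FIRST(RHS), i.e. RHS ⇒* ε)
The right-hand side is ε (FIRST(ε) = { ε }), so the predict set is FOLLOW(A) = { $, ';', 'g', 'num' }
PREDICT(A → ε) = { $, ';', 'g', 'num' }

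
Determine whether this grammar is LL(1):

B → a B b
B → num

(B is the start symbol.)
Yes, the grammar is LL(1).

A grammar is LL(1) if for each non-terminal N with multiple productions, the predict sets of those productions are pairwise disjoint, where PREDICT(N → α) = (FIRST(α) \ {ε}) ∪ (FOLLOW(N) if α ⇒* ε).

For B:
  PREDICT(B → a B b) = { 'a' }
  PREDICT(B → num) = { 'num' }

All predict sets are disjoint. The grammar IS LL(1).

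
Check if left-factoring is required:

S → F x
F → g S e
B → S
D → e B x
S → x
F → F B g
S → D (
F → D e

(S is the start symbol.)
No, left-factoring is not needed

Left-factoring is needed when two productions for the same non-terminal
share a common prefix on the right-hand side.

Productions for S:
  S → F x
  S → x
  S → D (
Productions for F:
  F → g S e
  F → F B g
  F → D e

No common prefixes found.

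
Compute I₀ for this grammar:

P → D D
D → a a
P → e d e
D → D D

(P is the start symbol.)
First, augment the grammar with P' → P
I₀ = CLOSURE({ [P' → . P] }):
  [P' → . P] has the dot before P: add [P → . D D], [P → . e d e]
  [P → . D D] has the dot before D: add [D → . a a], [D → . D D]
No further items can be added.

I₀ = { [D → . D D], [D → . a a], [P → . D D], [P → . e d e], [P' → . P] }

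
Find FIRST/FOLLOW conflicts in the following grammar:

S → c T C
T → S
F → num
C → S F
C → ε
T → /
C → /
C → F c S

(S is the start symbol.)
Yes. C → S F with FOLLOW(C) on { 'c' }; C → '/' with FOLLOW(C) on { '/' }; C → F c S with FOLLOW(C) on { 'num' }

Nullable non-terminals: C.
FIRST sets used below: FIRST(S) = { 'c' }, FIRST(F) = { 'num' }

C: nullable alternative(s) C → ε; FOLLOW(C) = { $, '/', 'c', 'num' }
  C → S F: FIRST \ {ε} = { 'c' } — overlaps FOLLOW(C) on { 'c' }: CONFLICT
  C → ε: FIRST \ {ε} = { } — this is the only nullable alternative, skip
  C → /: FIRST \ {ε} = { '/' } — overlaps FOLLOW(C) on { '/' }: CONFLICT
  C → F c S: FIRST \ {ε} = { 'num' } — overlaps FOLLOW(C) on { 'num' }: CONFLICT

F, S, T have no nullable alternative, so no FIRST/FOLLOW check is needed there.

So the grammar has 3 FIRST/FOLLOW conflicts (marked CONFLICT above).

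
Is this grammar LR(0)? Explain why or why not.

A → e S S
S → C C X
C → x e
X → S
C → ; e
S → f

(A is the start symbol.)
Yes, the grammar is LR(0)

A grammar is LR(0) if no state in the canonical LR(0) collection has:
  - both a shift item (dot before a terminal) and a complete item (shift-reduce conflict), or
  - two or more complete items (reduce-reduce conflict; the accept item [A' → A .] counts as a complete item here).

Augment with A' → A and build the canonical LR(0) collection (I0 = CLOSURE({[A' → . A]}), then GOTO on every symbol after a dot until no new states appear). It has 14 states:
  I0: { [A → . e S S], [A' → . A] }  — shift
  I1: { [A' → A .] }  — accept
  I2: { [A → e . S S], [C → . ; e], [C → . x e], [S → . C C X], [S → . f] }  — shift
  I3: { [C → ; . e] }  — shift
  I4: { [C → . ; e], [C → . x e], [S → C . C X] }  — shift
  I5: { [A → e S . S], [C → . ; e], [C → . x e], [S → . C C X], [S → . f] }  — shift
  I6: { [S → f .] }  — reduce
  I7: { [C → x . e] }  — shift
  I8: { [C → x e .] }  — reduce
  I9: { [A → e S S .] }  — reduce
  I10: { [C → . ; e], [C → . x e], [S → . C C X], [S → . f], [S → C C . X], [X → . S] }  — shift
  I11: { [X → S .] }  — reduce
  I12: { [S → C C X .] }  — reduce
  I13: { [C → ; e .] }  — reduce

Every state is either a pure shift/goto state or contains exactly one complete item and nothing to shift — no conflicts. The grammar is LR(0).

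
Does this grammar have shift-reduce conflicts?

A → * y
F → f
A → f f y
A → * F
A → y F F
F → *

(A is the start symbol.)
Augment with A' → A and build the canonical LR(0) collection (I0 = CLOSURE({[A' → . A]}), then GOTO on every symbol after a dot until no new states appear). It has 13 states:
  I0: { [A → . * F], [A → . * y], [A → . f f y], [A → . y F F], [A' → . A] }  — shift
  I1: { [A → * . F], [A → * . y], [F → . *], [F → . f] }  — shift
  I2: { [A' → A .] }  — accept
  I3: { [A → f . f y] }  — shift
  I4: { [A → y . F F], [F → . *], [F → . f] }  — shift
  I5: { [F → * .] }  — reduce
  I6: { [A → y F . F], [F → . *], [F → . f] }  — shift
  I7: { [F → f .] }  — reduce
  I8: { [A → y F F .] }  — reduce
  I9: { [A → f f . y] }  — shift
  I10: { [A → f f y .] }  — reduce
  I11: { [A → * F .] }  — reduce
  I12: { [A → * y .] }  — reduce

No state contains both a complete item and a shift item.

Answer: No shift-reduce conflicts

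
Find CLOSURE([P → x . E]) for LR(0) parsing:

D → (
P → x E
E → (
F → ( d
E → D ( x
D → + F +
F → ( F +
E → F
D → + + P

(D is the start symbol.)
To compute CLOSURE, for each item [A → α.Bβ] where B is a non-terminal, add [B → .γ] for all productions B → γ; repeat for the newly added items until nothing changes.

Start with: [P → x . E]
  [P → x . E] has the dot before E: add [E → . (], [E → . D ( x], [E → . F]
  [E → . D ( x] has the dot before D: add [D → . (], [D → . + F +], [D → . + + P]
  [E → . F] has the dot before F: add [F → . ( d], [F → . ( F +]
No further items can be added.

CLOSURE = { [D → . (], [D → . + + P], [D → . + F +], [E → . (], [E → . D ( x], [E → . F], [F → . ( F +], [F → . ( d], [P → x . E] }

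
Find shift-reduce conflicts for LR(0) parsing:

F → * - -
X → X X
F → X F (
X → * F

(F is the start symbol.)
Yes — I5: [X → X X .] vs [F → . * - -]

Augment with F' → F and build the canonical LR(0) collection (I0 = CLOSURE({[F' → . F]}), then GOTO on every symbol after a dot until no new states appear). It has 10 states:
  I0: { [F → . * - -], [F → . X F (], [F' → . F], [X → . * F], [X → . X X] }  — shift
  I1: { [F → * . - -], [F → . * - -], [F → . X F (], [X → * . F], [X → . * F], [X → . X X] }  — shift
  I2: { [F' → F .] }  — accept
  I3: { [F → . * - -], [F → . X F (], [F → X . F (], [X → . * F], [X → . X X], [X → X . X] }  — shift
  I4: { [F → X F . (] }  — shift
  I5: { [F → . * - -], [F → . X F (], [F → X . F (], [X → . * F], [X → . X X], [X → X . X], [X → X X .] }  — shift, reduce
  I6: { [F → X F ( .] }  — reduce
  I7: { [F → * - . -] }  — shift
  I8: { [X → * F .] }  — reduce
  I9: { [F → * - - .] }  — reduce

I5 contains reduce item [X → X X .] and shift items [F → . * - -], [X → . * F] — shift-reduce conflict.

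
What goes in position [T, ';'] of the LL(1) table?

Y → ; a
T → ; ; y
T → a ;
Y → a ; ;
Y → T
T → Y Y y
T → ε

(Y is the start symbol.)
To find M[T, ';'], we find productions for T where ';' is in the predict set (PREDICT(N → α) = (FIRST(α) \ {ε}) ∪ (FOLLOW(N) if α ⇒* ε)).

Relevant sets:
  FIRST(Y) = { ';', 'a', 'y', ε }
  FOLLOW(T) = { $, ';', 'a', 'y' }

T → ; ; y: PREDICT = { ';' }
  ';' is in predict set, so this production goes in M[T, ';']
T → a ;: PREDICT = { 'a' }
T → Y Y y: PREDICT = { ';', 'a', 'y' }
  ';' is in predict set, so this production goes in M[T, ';']
T → ε: PREDICT = { $, ';', 'a', 'y' }
  ';' is in predict set, so this production goes in M[T, ';']

M[T, ';'] = T → ; ; y, T → Y Y y, T → ε  (a multiply-defined cell — the grammar is not LL(1))

Answer: T → ; ; y, T → Y Y y, T → ε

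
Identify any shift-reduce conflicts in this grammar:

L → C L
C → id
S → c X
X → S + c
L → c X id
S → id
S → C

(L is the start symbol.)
Augment with L' → L and build the canonical LR(0) collection (I0 = CLOSURE({[L' → . L]}), then GOTO on every symbol after a dot until no new states appear). It has 15 states:
  I0: { [C → . id], [L → . C L], [L → . c X id], [L' → . L] }  — shift
  I1: { [C → . id], [L → . C L], [L → . c X id], [L → C . L] }  — shift
  I2: { [L' → L .] }  — accept
  I3: { [C → . id], [L → c . X id], [S → . C], [S → . c X], [S → . id], [X → . S + c] }  — shift
  I4: { [C → id .] }  — reduce
  I5: { [S → C .] }  — reduce
  I6: { [X → S . + c] }  — shift
  I7: { [L → c X . id] }  — shift
  I8: { [C → . id], [S → . C], [S → . c X], [S → . id], [S → c . X], [X → . S + c] }  — shift
  I9: { [C → id .], [S → id .] }  — 2 reduces
  I10: { [S → c X .] }  — reduce
  I11: { [L → c X id .] }  — reduce
  I12: { [X → S + . c] }  — shift
  I13: { [X → S + c .] }  — reduce
  I14: { [L → C L .] }  — reduce

No state contains both a complete item and a shift item.

Answer: No shift-reduce conflicts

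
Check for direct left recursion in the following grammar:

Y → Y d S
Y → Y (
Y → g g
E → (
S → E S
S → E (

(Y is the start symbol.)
Direct left recursion occurs when N → N α for some non-terminal N (the right-hand side begins with the left-hand side itself).

Y → Y d S: LEFT RECURSIVE (starts with Y)
Y → Y (: LEFT RECURSIVE (starts with Y)
Y → g g: starts with g
E → (: starts with '('
S → E S: starts with E
S → E (: starts with E

The grammar has direct left recursion on: Y.

Answer: Yes, Y is left-recursive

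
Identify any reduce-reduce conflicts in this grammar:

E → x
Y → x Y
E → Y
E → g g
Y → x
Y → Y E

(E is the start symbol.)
Augment with E' → E and build the canonical LR(0) collection (I0 = CLOSURE({[E' → . E]}), then GOTO on every symbol after a dot until no new states appear). It has 9 states:
  I0: { [E → . Y], [E → . g g], [E → . x], [E' → . E], [Y → . Y E], [Y → . x Y], [Y → . x] }  — shift
  I1: { [E' → E .] }  — accept
  I2: { [E → . Y], [E → . g g], [E → . x], [E → Y .], [Y → . Y E], [Y → . x Y], [Y → . x], [Y → Y . E] }  — shift, reduce
  I3: { [E → g . g] }  — shift
  I4: { [E → x .], [Y → . Y E], [Y → . x Y], [Y → . x], [Y → x . Y], [Y → x .] }  — shift, 2 reduces
  I5: { [E → . Y], [E → . g g], [E → . x], [Y → . Y E], [Y → . x Y], [Y → . x], [Y → Y . E], [Y → x Y .] }  — shift, reduce
  I6: { [Y → . Y E], [Y → . x Y], [Y → . x], [Y → x . Y], [Y → x .] }  — shift, reduce
  I7: { [Y → Y E .] }  — reduce
  I8: { [E → g g .] }  — reduce

I4 contains complete items [E → x .], [Y → x .] — reduce-reduce conflict.

Answer: Yes — I4: [E → x .] vs [Y → x .]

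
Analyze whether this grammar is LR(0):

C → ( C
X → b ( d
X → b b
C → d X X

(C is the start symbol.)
A grammar is LR(0) if no state in the canonical LR(0) collection has:
  - both a shift item (dot before a terminal) and a complete item (shift-reduce conflict), or
  - two or more complete items (reduce-reduce conflict; the accept item [C' → C .] counts as a complete item here).

Augment with C' → C and build the canonical LR(0) collection (I0 = CLOSURE({[C' → . C]}), then GOTO on every symbol after a dot until no new states appear). It has 11 states:
  I0: { [C → . ( C], [C → . d X X], [C' → . C] }  — shift
  I1: { [C → ( . C], [C → . ( C], [C → . d X X] }  — shift
  I2: { [C' → C .] }  — accept
  I3: { [C → d . X X], [X → . b ( d], [X → . b b] }  — shift
  I4: { [C → d X . X], [X → . b ( d], [X → . b b] }  — shift
  I5: { [X → b . ( d], [X → b . b] }  — shift
  I6: { [X → b ( . d] }  — shift
  I7: { [X → b b .] }  — reduce
  I8: { [X → b ( d .] }  — reduce
  I9: { [C → d X X .] }  — reduce
  I10: { [C → ( C .] }  — reduce

Every state is either a pure shift/goto state or contains exactly one complete item and nothing to shift — no conflicts. The grammar is LR(0).

Answer: Yes, the grammar is LR(0)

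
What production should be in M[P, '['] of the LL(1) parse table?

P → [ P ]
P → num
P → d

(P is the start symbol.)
To find M[P, '['], we find productions for P where '[' is in the predict set (PREDICT(N → α) = (FIRST(α) \ {ε}) ∪ (FOLLOW(N) if α ⇒* ε)).

P → [ P ]: PREDICT = { '[' }
  '[' is in predict set, so this production goes in M[P, '[']
P → num: PREDICT = { 'num' }
P → d: PREDICT = { 'd' }

M[P, '['] = P → [ P ]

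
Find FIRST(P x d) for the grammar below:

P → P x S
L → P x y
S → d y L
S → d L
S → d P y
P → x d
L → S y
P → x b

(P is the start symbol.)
FIRST sets of the non-terminals involved (from the grammar, by fixed-point iteration):
  FIRST(P) = { 'x' }

To compute FIRST(P x d), process the symbols left to right:
Symbol P is a non-terminal. Add FIRST(P) \ {ε} = { 'x' }
P is not nullable (ε ∉ FIRST(P)), so stop here.
FIRST(P x d) = { 'x' }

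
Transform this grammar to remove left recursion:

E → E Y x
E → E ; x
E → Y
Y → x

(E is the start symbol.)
E is directly left-recursive. The standard transformation for
  A → A α₁ | ... | A α_m | β₁ | ... | β_n
is
  A  → β₁ A' | ... | β_n A'
  A' → α₁ A' | ... | α_m A' | ε

E → Y becomes E → Y E'
E → E Y x becomes E' → Y x E'
E → E ; x becomes E' → ; x E'
Add E' → ε

Productions for other non-terminals are unchanged:
  Y → x

Resulting grammar:
E → Y E'
E' → Y x E'
E' → ; x E'
E' → ε
Y → x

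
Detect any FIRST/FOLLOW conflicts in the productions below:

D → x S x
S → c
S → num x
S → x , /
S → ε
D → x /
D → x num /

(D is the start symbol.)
Yes. S → x ',' '/' with FOLLOW(S) on { 'x' }

A FIRST/FOLLOW conflict occurs when a non-terminal N has a nullable alternative N → β (β ⇒* ε) and another alternative N → α with FIRST(α) ∩ FOLLOW(N) ≠ ∅: on such a lookahead the parser cannot decide between expanding α and letting N vanish via β.

Nullable non-terminals: S.

S: nullable alternative(s) S → ε; FOLLOW(S) = { 'x' }
  S → c: FIRST \ {ε} = { 'c' } — disjoint from FOLLOW(S)
  S → num x: FIRST \ {ε} = { 'num' } — disjoint from FOLLOW(S)
  S → x , /: FIRST \ {ε} = { 'x' } — overlaps FOLLOW(S) on { 'x' }: CONFLICT
  S → ε: FIRST \ {ε} = { } — this is the only nullable alternative, skip

D has no nullable alternative, so no FIRST/FOLLOW check is needed there.

So the grammar has 1 FIRST/FOLLOW conflict (marked CONFLICT above).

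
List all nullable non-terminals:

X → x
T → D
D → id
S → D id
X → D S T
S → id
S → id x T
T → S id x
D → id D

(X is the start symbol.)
None

A non-terminal is nullable if it can derive ε (the empty string): either it has an ε-production, or it has a production whose right-hand side consists entirely of nullable non-terminals.

There are no ε-productions, so no non-terminal can derive ε.
No non-terminals are nullable.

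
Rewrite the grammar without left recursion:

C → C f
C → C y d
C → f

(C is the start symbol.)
C → f C'
C' → f C'
C' → y d C'
C' → ε

C is directly left-recursive. The standard transformation for
  A → A α₁ | ... | A α_m | β₁ | ... | β_n
is
  A  → β₁ A' | ... | β_n A'
  A' → α₁ A' | ... | α_m A' | ε

C → f becomes C → f C'
C → C f becomes C' → f C'
C → C y d becomes C' → y d C'
Add C' → ε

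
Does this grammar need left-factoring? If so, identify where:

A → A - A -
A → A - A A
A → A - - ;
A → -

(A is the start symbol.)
Left-factoring is needed when two productions for the same non-terminal
share a common prefix on the right-hand side.

Productions for A:
  A → A - A -
  A → A - A A
  A → A - - ;
  A → -

Found common prefix 'A -' in productions for A

Answer: Yes, A has productions with common prefix 'A -'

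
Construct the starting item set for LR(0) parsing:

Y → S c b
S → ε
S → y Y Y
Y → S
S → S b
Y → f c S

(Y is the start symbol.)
{ [S → . S b], [S → . y Y Y], [S → .], [Y → . S c b], [Y → . S], [Y → . f c S], [Y' → . Y] }

First, augment the grammar with Y' → Y
I₀ = CLOSURE({ [Y' → . Y] }):
  [Y' → . Y] has the dot before Y: add [Y → . S c b], [Y → . S], [Y → . f c S]
  [Y → . S c b] has the dot before S: add [S → .], [S → . y Y Y], [S → . S b]
No further items can be added.

I₀ = { [S → . S b], [S → . y Y Y], [S → .], [Y → . S c b], [Y → . S], [Y → . f c S], [Y' → . Y] }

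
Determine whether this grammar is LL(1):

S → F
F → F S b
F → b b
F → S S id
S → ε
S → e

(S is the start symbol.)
Relevant sets:
  FIRST(F) = { 'b', 'e', 'id' }
  FIRST(S) = { 'b', 'e', 'id', ε }
  FOLLOW(S) = { $, 'b', 'e', 'id' }

For S:
  PREDICT(S → F) = { 'b', 'e', 'id' }
  PREDICT(S → ε) = { $, 'b', 'e', 'id' }
  PREDICT(S → e) = { 'e' }
For F:
  PREDICT(F → F S b) = { 'b', 'e', 'id' }
  PREDICT(F → b b) = { 'b' }
  PREDICT(F → S S id) = { 'b', 'e', 'id' }

Conflict found: Predict set conflict for S: { 'b', 'e', 'id' }
The grammar is NOT LL(1).

Answer: No. Predict set conflict for S: { 'b', 'e', 'id' }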